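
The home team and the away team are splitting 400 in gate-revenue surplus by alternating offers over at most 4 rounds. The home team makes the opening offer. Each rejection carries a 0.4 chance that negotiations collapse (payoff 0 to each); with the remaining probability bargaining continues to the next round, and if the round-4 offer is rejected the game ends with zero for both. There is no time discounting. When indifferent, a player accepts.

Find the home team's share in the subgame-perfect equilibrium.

By backward induction:
Round 4 (the away team proposes): rejection yields 0 for the home team; the away team offers 0 and keeps 400.
Round 3 (the home team proposes): rejecting gives the away team an expected 0.6 × 400 = 240, so the home team offers 240, keeping 160.
Round 2 (the away team proposes): rejecting gives the home team an expected 0.6 × 160 = 96; the away team offers that and keeps 304.
Round 1 (the home team proposes): rejecting gives the away team an expected 0.6 × 304 = 182.4, so the home team offers 182.4, keeping 217.6.

217.6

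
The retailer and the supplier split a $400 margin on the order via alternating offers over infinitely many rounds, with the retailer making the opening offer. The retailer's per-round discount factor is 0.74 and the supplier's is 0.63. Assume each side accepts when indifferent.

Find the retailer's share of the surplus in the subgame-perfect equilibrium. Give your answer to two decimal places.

When the retailer proposes, the supplier accepts any offer worth at least 0.63 times what the supplier would get by proposing next round; and vice versa.
This gives x = 400 − 0.63y and y = 400 − 0.74x, where x and y are each side's share when it proposes.
Hence (1 − 0.63·0.74)x = 400(1 − 0.63), i.e. 0.5338·x = 148.
x ≈ 277.2574; the supplier's share is 400 − x ≈ 122.7426.

277.26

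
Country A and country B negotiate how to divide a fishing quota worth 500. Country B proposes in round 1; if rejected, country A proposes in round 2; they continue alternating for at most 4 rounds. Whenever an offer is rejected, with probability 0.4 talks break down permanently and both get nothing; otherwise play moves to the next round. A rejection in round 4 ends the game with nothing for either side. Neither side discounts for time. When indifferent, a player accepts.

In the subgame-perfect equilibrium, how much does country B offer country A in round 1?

228

Round 4 (country A proposes): rejection yields 0 for country B; country A offers 0 and keeps 500.
Round 3 (country B proposes): rejecting gives country A an expected 0.6 × 500 = 300. Country B offers 300 and keeps 500 − 300 = 200.
Round 2 (country A proposes): rejecting gives country B an expected 0.6 × 200 = 120; country A offers that and keeps 380.
Round 1 (country B proposes): rejecting gives country A an expected 0.6 × 380 = 228. Country B offers 228 and keeps 500 − 228 = 272.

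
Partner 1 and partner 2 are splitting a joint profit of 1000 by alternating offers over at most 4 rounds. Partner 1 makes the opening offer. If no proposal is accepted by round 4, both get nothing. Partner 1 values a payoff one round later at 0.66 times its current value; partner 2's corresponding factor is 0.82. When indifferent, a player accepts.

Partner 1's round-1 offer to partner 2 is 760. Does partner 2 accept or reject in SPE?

Accept

Work out partner 2's continuation value if the offer is rejected.
Round 4 (partner 2 proposes): rejection yields 0 for partner 1; partner 2 offers 0 and keeps 1000.
Round 3 (partner 1 proposes): partner 2 can get 1000 next round, worth 0.82 × 1000 = 820 now; partner 1 offers that and keeps 180.
Round 2 (partner 2 proposes): partner 1 can get 180 next round, worth 0.66 × 180 = 118.8 now, so partner 2 offers 118.8, keeping 881.2.
So by rejecting in round 1, partner 2 gets 881.2 next round, worth 0.82 × 881.2 = 722.584 now.
Offer 760 ≥ 722.584, so partner 2 accepts.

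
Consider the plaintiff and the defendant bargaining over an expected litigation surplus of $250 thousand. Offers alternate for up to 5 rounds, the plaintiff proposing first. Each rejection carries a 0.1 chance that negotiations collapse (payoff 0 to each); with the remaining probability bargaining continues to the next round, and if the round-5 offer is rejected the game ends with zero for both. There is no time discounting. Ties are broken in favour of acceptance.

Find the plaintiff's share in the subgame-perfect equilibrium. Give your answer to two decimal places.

209.28

Round 5 (the plaintiff proposes): rejection yields 0 for the defendant; the plaintiff offers 0 and keeps 250.
Round 4 (the defendant proposes): rejecting gives the plaintiff an expected 0.9 × 250 = 225. The defendant offers 225 and keeps 250 − 225 = 25.
Round 3 (the plaintiff proposes): rejecting gives the defendant an expected 0.9 × 25 = 22.5, so the plaintiff offers 22.5, keeping 227.5.
Round 2 (the defendant proposes): rejecting gives the plaintiff an expected 0.9 × 227.5 = 204.75, so the defendant offers 204.75, keeping 45.25.
Round 1 (the plaintiff proposes): rejecting gives the defendant an expected 0.9 × 45.25 = 40.725. The plaintiff offers 40.725 and keeps 250 − 40.725 = 209.275.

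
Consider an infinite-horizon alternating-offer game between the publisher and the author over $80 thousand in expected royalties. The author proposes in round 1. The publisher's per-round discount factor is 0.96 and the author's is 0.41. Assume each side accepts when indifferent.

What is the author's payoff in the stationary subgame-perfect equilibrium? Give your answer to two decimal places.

Let x be the author's share when the author proposes and y be the publisher's share when the publisher proposes.
The publisher accepts iff offered ≥ 0.96·y, so x = 80 − 0.96y. Symmetrically y = 80 − 0.41x.
Substituting: x = 80 − 0.96(80 − 0.41x), giving x(1 − 0.41·0.96) = 80(1 − 0.96).
So x = 80 × 0.04 / 0.6064 ≈ 5.2770, and the publisher receives 80 − x ≈ 74.7230.

5.28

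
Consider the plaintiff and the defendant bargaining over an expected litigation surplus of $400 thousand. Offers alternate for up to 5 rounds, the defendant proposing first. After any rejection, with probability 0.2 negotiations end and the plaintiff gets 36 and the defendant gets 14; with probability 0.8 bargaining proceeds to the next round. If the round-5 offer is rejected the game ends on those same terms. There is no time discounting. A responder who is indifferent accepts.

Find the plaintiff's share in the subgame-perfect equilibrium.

127.84

By backward induction:
Round 5 (the defendant proposes): the plaintiff gets 36 if talks fail, so the defendant offers 36 and keeps 364.
Round 4 (the plaintiff proposes): rejecting gives the defendant an expected 0.8 × 364 + 0.2 × 14 = 294, so the plaintiff offers 294, keeping 106.
Round 3 (the defendant proposes): rejecting gives the plaintiff an expected 0.8 × 106 + 0.2 × 36 = 92, so the defendant offers 92, keeping 308.
Round 2 (the plaintiff proposes): rejecting gives the defendant an expected 0.8 × 308 + 0.2 × 14 = 249.2, so the plaintiff offers 249.2, keeping 150.8.
Round 1 (the defendant proposes): rejecting gives the plaintiff an expected 0.8 × 150.8 + 0.2 × 36 = 127.84, so the defendant offers 127.84, keeping 272.16.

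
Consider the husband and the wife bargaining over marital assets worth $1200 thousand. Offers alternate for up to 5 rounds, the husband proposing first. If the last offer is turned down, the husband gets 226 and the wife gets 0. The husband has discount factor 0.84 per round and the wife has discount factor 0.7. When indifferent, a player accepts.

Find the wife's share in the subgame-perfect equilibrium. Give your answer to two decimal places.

213.43

Work backward from the last round.
Round 5 (the husband proposes): rejection yields 0 for the wife; the husband offers 0 and keeps 1200.
Round 4 (the wife proposes): the husband can get 1200 next round, worth 0.84 × 1200 = 1008 now, so the wife offers 1008, keeping 192.
Round 3 (the husband proposes): the wife can get 192 next round, worth 0.7 × 192 = 134.4 now; the husband offers that and keeps 1065.6.
Round 2 (the wife proposes): the husband can get 1065.6 next round, worth 0.84 × 1065.6 = 895.104 now; the wife offers that and keeps 304.896.
Round 1 (the husband proposes): the wife can get 304.896 next round, worth 0.7 × 304.896 = 213.4272 now; the husband offers that and keeps 986.5728.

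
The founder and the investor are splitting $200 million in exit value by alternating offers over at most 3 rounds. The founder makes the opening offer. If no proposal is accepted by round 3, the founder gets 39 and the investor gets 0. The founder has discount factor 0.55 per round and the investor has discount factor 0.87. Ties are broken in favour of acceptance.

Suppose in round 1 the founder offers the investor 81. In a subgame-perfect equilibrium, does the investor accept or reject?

Round 3 (the founder proposes): the investor will accept anything ≥ 0, so the founder offers 0 and keeps 200.
Round 2 (the investor proposes): the founder can get 200 next round, worth 0.55 × 200 = 110 now. The investor offers 110 and keeps 200 − 110 = 90.
So by rejecting in round 1, the investor gets 90 next round, worth 0.87 × 90 = 78.3 now.
Offer 81 ≥ 78.3, so the investor accepts.

Accept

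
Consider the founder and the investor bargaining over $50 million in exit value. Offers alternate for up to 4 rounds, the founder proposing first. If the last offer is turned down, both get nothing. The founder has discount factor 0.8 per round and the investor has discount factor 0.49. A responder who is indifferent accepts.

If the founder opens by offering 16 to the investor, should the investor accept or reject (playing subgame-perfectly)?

Round 4 (the investor proposes): rejection yields 0 for the founder; the investor offers 0 and keeps 50.
Round 3 (the founder proposes): the investor can get 50 next round, worth 0.49 × 50 = 24.5 now; the founder offers that and keeps 25.5.
Round 2 (the investor proposes): the founder can get 25.5 next round, worth 0.8 × 25.5 = 20.4 now, so the investor offers 20.4, keeping 29.6.
So by rejecting in round 1, the investor gets 29.6 next round, worth 0.49 × 29.6 = 14.504 now.
Offer 16 ≥ 14.504, so the investor accepts.

Accept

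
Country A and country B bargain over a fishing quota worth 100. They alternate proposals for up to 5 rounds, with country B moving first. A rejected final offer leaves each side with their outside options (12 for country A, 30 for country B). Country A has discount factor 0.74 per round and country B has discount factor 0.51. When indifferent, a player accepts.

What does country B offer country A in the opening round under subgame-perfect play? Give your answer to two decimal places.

51.65

Round 5 (country B proposes): country A gets 12 if talks fail, so country B offers 12 and keeps 88.
Round 4 (country A proposes): country B can get 88 next round, worth 0.51 × 88 = 44.88 now. Country A offers 44.88 and keeps 100 − 44.88 = 55.12.
Round 3 (country B proposes): country A can get 55.12 next round, worth 0.74 × 55.12 = 40.7888 now; country B offers that and keeps 59.2112.
Round 2 (country A proposes): country B can get 59.2112 next round, worth 0.51 × 59.2112 = 30.197712 now, so country A offers 30.197712, keeping 69.802288.
Round 1 (country B proposes): country A can get 69.802288 next round, worth 0.74 × 69.802288 = 51.65369312 now; country B offers that and keeps 48.34630688.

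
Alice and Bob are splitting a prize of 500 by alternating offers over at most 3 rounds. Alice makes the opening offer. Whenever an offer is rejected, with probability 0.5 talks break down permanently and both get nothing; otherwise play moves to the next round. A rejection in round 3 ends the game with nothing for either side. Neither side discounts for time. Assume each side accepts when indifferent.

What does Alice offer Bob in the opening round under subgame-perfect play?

Round 3 (Alice proposes): rejection yields 0 for Bob; Alice offers 0 and keeps 500.
Round 2 (Bob proposes): rejecting gives Alice an expected 0.5 × 500 = 250. Bob offers 250 and keeps 500 − 250 = 250.
Round 1 (Alice proposes): rejecting gives Bob an expected 0.5 × 250 = 125, so Alice offers 125, keeping 375.

125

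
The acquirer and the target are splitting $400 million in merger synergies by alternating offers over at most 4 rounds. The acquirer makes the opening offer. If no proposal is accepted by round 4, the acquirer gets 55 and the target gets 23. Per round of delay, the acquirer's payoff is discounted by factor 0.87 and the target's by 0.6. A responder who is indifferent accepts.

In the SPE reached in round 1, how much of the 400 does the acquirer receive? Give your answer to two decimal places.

260.75

Work backward from the last round.
Round 4 (the target proposes): the acquirer gets 55 if talks fail, so the target offers 55 and keeps 345.
Round 3 (the acquirer proposes): the target can get 345 next round, worth 0.6 × 345 = 207 now. The acquirer offers 207 and keeps 400 − 207 = 193.
Round 2 (the target proposes): the acquirer can get 193 next round, worth 0.87 × 193 = 167.91 now. The target offers 167.91 and keeps 400 − 167.91 = 232.09.
Round 1 (the acquirer proposes): the target can get 232.09 next round, worth 0.6 × 232.09 = 139.254 now. The acquirer offers 139.254 and keeps 400 − 139.254 = 260.746.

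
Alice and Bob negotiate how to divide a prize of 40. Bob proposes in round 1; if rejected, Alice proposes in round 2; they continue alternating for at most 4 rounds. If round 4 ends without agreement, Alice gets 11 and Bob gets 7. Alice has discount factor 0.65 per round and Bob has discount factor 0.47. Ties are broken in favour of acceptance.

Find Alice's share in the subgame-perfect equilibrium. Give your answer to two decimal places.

Round 4 (Alice proposes): Bob gets 7 if talks fail, so Alice offers 7 and keeps 33.
Round 3 (Bob proposes): Alice can get 33 next round, worth 0.65 × 33 = 21.45 now; Bob offers that and keeps 18.55.
Round 2 (Alice proposes): Bob can get 18.55 next round, worth 0.47 × 18.55 = 8.7185 now, so Alice offers 8.7185, keeping 31.2815.
Round 1 (Bob proposes): Alice can get 31.2815 next round, worth 0.65 × 31.2815 = 20.332975 now. Bob offers 20.332975 and keeps 40 − 20.332975 = 19.667025.

20.33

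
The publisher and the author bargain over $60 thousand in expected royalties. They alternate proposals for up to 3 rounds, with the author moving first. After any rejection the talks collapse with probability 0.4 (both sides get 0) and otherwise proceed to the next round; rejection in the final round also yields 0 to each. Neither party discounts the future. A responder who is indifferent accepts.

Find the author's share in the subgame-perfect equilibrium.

45.6

By backward induction:
Round 3 (the author proposes): rejection yields 0 for the publisher; the author offers 0 and keeps 60.
Round 2 (the publisher proposes): rejecting gives the author an expected 0.6 × 60 = 36. The publisher offers 36 and keeps 60 − 36 = 24.
Round 1 (the author proposes): rejecting gives the publisher an expected 0.6 × 24 = 14.4. The author offers 14.4 and keeps 60 − 14.4 = 45.6.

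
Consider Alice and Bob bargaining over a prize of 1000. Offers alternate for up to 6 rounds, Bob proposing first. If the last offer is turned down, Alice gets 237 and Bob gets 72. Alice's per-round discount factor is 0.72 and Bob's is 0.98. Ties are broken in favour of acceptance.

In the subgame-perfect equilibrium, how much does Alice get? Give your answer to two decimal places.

357.22

Work backward from the last round.
Round 6 (Alice proposes): Bob gets 72 if talks fail, so Alice offers 72 and keeps 928.
Round 5 (Bob proposes): Alice can get 928 next round, worth 0.72 × 928 = 668.16 now. Bob offers 668.16 and keeps 1000 − 668.16 = 331.84.
Round 4 (Alice proposes): Bob can get 331.84 next round, worth 0.98 × 331.84 = 325.2032 now, so Alice offers 325.2032, keeping 674.7968.
Round 3 (Bob proposes): Alice can get 674.7968 next round, worth 0.72 × 674.7968 = 485.853696 now; Bob offers that and keeps 514.146304.
Round 2 (Alice proposes): Bob can get 514.146304 next round, worth 0.98 × 514.146304 = 503.86337792 now; Alice offers that and keeps 496.13662208.
Round 1 (Bob proposes): Alice can get 496.13662208 next round, worth 0.72 × 496.13662208 = 357.2183678976 now. Bob offers 357.2183678976 and keeps 1000 − 357.2183678976 = 642.7816321024.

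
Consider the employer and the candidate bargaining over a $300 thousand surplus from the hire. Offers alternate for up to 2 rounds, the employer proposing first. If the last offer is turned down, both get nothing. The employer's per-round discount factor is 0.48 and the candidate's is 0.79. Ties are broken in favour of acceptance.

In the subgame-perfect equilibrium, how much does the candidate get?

237

Round 2 (the candidate proposes): the employer will accept anything ≥ 0, so the candidate offers 0 and keeps 300.
Round 1 (the employer proposes): the candidate can get 300 next round, worth 0.79 × 300 = 237 now, so the employer offers 237, keeping 63.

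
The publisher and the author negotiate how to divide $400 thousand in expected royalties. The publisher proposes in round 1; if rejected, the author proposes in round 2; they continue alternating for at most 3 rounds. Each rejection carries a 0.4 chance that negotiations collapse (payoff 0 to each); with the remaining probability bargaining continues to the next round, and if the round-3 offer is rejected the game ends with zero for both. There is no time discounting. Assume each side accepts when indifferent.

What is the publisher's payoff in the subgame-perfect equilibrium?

Round 3 (the publisher proposes): the author will accept anything ≥ 0, so the publisher offers 0 and keeps 400.
Round 2 (the author proposes): rejecting gives the publisher an expected 0.6 × 400 = 240. The author offers 240 and keeps 400 − 240 = 160.
Round 1 (the publisher proposes): rejecting gives the author an expected 0.6 × 160 = 96, so the publisher offers 96, keeping 304.

304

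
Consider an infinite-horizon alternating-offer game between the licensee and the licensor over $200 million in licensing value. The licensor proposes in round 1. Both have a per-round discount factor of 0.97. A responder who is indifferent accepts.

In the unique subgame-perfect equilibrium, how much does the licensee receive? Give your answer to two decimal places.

In a stationary SPE each proposer offers the other exactly their discounted continuation value.
If the licensor keeps x when proposing and the licensee keeps y when proposing, then x = 200 − 0.97y and y = 200 − 0.97x.
Solving: x = 200(1 − 0.97) / (1 − 0.97·0.97) = 6 / 0.0591 ≈ 101.5228.
The licensee gets 200 − 101.5228 ≈ 98.4772.

98.48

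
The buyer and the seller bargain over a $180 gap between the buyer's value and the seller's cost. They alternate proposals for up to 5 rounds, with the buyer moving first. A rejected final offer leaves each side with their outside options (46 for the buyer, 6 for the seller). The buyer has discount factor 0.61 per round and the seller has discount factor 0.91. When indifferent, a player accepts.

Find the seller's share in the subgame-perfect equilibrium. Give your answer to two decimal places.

101.19

Round 5 (the buyer proposes): the seller gets 6 if talks fail, so the buyer offers 6 and keeps 174.
Round 4 (the seller proposes): the buyer can get 174 next round, worth 0.61 × 174 = 106.14 now, so the seller offers 106.14, keeping 73.86.
Round 3 (the buyer proposes): the seller can get 73.86 next round, worth 0.91 × 73.86 = 67.2126 now. The buyer offers 67.2126 and keeps 180 − 67.2126 = 112.7874.
Round 2 (the seller proposes): the buyer can get 112.7874 next round, worth 0.61 × 112.7874 = 68.800314 now. The seller offers 68.800314 and keeps 180 − 68.800314 = 111.199686.
Round 1 (the buyer proposes): the seller can get 111.199686 next round, worth 0.91 × 111.199686 = 101.19171426 now. The buyer offers 101.19171426 and keeps 180 − 101.19171426 = 78.80828574.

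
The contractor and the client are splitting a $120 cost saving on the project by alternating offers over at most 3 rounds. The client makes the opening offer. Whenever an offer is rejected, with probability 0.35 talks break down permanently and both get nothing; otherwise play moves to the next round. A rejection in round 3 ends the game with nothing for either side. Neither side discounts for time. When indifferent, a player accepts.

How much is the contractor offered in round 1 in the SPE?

Round 3 (the client proposes): the contractor will accept anything ≥ 0, so the client offers 0 and keeps 120.
Round 2 (the contractor proposes): rejecting gives the client an expected 0.65 × 120 = 78; the contractor offers that and keeps 42.
Round 1 (the client proposes): rejecting gives the contractor an expected 0.65 × 42 = 27.3; the client offers that and keeps 92.7.

27.3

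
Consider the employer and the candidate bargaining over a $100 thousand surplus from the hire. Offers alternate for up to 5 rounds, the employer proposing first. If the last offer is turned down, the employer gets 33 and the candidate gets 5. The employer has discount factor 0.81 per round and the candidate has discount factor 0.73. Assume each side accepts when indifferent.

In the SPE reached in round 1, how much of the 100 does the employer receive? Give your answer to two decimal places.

Work backward from the last round.
Round 5 (the employer proposes): the candidate gets 5 if talks fail, so the employer offers 5 and keeps 95.
Round 4 (the candidate proposes): the employer can get 95 next round, worth 0.81 × 95 = 76.95 now. The candidate offers 76.95 and keeps 100 − 76.95 = 23.05.
Round 3 (the employer proposes): the candidate can get 23.05 next round, worth 0.73 × 23.05 = 16.8265 now; the employer offers that and keeps 83.1735.
Round 2 (the candidate proposes): the employer can get 83.1735 next round, worth 0.81 × 83.1735 = 67.370535 now, so the candidate offers 67.370535, keeping 32.629465.
Round 1 (the employer proposes): the candidate can get 32.629465 next round, worth 0.73 × 32.629465 = 23.81950945 now. The employer offers 23.81950945 and keeps 100 − 23.81950945 = 76.18049055.

76.18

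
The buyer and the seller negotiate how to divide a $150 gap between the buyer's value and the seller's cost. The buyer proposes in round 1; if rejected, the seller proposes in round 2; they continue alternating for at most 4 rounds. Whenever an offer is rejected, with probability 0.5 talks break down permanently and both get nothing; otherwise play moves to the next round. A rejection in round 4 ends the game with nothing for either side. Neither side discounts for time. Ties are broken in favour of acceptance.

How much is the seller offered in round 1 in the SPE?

56.25

By backward induction:
Round 4 (the seller proposes): the buyer will accept anything ≥ 0, so the seller offers 0 and keeps 150.
Round 3 (the buyer proposes): rejecting gives the seller an expected 0.5 × 150 = 75, so the buyer offers 75, keeping 75.
Round 2 (the seller proposes): rejecting gives the buyer an expected 0.5 × 75 = 37.5; the seller offers that and keeps 112.5.
Round 1 (the buyer proposes): rejecting gives the seller an expected 0.5 × 112.5 = 56.25, so the buyer offers 56.25, keeping 93.75.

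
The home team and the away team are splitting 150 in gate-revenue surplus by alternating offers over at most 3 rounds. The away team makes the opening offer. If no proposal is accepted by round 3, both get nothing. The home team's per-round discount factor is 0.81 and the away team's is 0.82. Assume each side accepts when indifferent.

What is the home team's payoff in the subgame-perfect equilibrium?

21.87

Solve by backward induction from round 3.
Round 3 (the away team proposes): rejection yields 0 for the home team; the away team offers 0 and keeps 150.
Round 2 (the home team proposes): the away team can get 150 next round, worth 0.82 × 150 = 123 now. The home team offers 123 and keeps 150 − 123 = 27.
Round 1 (the away team proposes): the home team can get 27 next round, worth 0.81 × 27 = 21.87 now. The away team offers 21.87 and keeps 150 − 21.87 = 128.13.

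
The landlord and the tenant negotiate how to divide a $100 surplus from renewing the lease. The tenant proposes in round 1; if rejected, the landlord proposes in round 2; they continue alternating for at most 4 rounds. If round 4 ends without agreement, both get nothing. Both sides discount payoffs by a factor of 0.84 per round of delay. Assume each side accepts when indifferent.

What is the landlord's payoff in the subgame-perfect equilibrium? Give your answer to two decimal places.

72.71

Solve by backward induction from round 4.
Round 4 (the landlord proposes): the tenant will accept anything ≥ 0, so the landlord offers 0 and keeps 100.
Round 3 (the tenant proposes): the landlord can get 100 next round, worth 0.84 × 100 = 84 now; the tenant offers that and keeps 16.
Round 2 (the landlord proposes): the tenant can get 16 next round, worth 0.84 × 16 = 13.44 now, so the landlord offers 13.44, keeping 86.56.
Round 1 (the tenant proposes): the landlord can get 86.56 next round, worth 0.84 × 86.56 = 72.7104 now; the tenant offers that and keeps 27.2896.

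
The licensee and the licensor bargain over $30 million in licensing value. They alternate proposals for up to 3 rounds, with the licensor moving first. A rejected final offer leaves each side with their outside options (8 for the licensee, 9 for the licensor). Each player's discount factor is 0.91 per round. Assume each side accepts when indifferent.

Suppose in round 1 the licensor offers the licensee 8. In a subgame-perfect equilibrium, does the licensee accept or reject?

Round 3 (the licensor proposes): the licensee gets 8 if talks fail, so the licensor offers 8 and keeps 22.
Round 2 (the licensee proposes): the licensor can get 22 next round, worth 0.91 × 22 = 20.02 now. The licensee offers 20.02 and keeps 30 − 20.02 = 9.98.
So by rejecting in round 1, the licensee gets 9.98 next round, worth 0.91 × 9.98 = 9.0818 now.
Offer 8 < 9.0818, so the licensee rejects.

Reject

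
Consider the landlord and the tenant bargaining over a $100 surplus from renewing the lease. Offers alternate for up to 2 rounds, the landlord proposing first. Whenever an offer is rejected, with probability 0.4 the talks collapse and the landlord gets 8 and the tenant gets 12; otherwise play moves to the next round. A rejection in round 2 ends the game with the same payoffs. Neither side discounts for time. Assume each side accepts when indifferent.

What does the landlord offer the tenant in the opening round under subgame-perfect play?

60

Round 2 (the tenant proposes): the landlord gets 8 if talks fail, so the tenant offers 8 and keeps 92.
Round 1 (the landlord proposes): rejecting gives the tenant an expected 0.6 × 92 + 0.4 × 12 = 60; the landlord offers that and keeps 40.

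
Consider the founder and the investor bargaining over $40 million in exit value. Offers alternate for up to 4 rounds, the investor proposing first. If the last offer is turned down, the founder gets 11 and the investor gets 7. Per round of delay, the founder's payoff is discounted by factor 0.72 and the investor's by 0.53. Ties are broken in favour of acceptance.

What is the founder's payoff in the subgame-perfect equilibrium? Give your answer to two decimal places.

22.60

Solve by backward induction from round 4.
Round 4 (the founder proposes): the investor gets 7 if talks fail, so the founder offers 7 and keeps 33.
Round 3 (the investor proposes): the founder can get 33 next round, worth 0.72 × 33 = 23.76 now; the investor offers that and keeps 16.24.
Round 2 (the founder proposes): the investor can get 16.24 next round, worth 0.53 × 16.24 = 8.6072 now; the founder offers that and keeps 31.3928.
Round 1 (the investor proposes): the founder can get 31.3928 next round, worth 0.72 × 31.3928 = 22.602816 now. The investor offers 22.602816 and keeps 40 − 22.602816 = 17.397184.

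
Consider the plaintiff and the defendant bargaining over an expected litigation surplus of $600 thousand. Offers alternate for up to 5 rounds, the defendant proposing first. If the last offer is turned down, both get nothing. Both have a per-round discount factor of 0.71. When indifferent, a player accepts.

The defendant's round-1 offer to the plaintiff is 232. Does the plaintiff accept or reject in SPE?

Accept

Round 5 (the defendant proposes): the plaintiff will accept anything ≥ 0, so the defendant offers 0 and keeps 600.
Round 4 (the plaintiff proposes): the defendant can get 600 next round, worth 0.71 × 600 = 426 now. The plaintiff offers 426 and keeps 600 − 426 = 174.
Round 3 (the defendant proposes): the plaintiff can get 174 next round, worth 0.71 × 174 = 123.54 now. The defendant offers 123.54 and keeps 600 − 123.54 = 476.46.
Round 2 (the plaintiff proposes): the defendant can get 476.46 next round, worth 0.71 × 476.46 = 338.2866 now. The plaintiff offers 338.2866 and keeps 600 − 338.2866 = 261.7134.
So by rejecting in round 1, the plaintiff gets 261.7134 next round, worth 0.71 × 261.7134 = 185.816514 now.
Offer 232 ≥ 185.816514, so the plaintiff accepts.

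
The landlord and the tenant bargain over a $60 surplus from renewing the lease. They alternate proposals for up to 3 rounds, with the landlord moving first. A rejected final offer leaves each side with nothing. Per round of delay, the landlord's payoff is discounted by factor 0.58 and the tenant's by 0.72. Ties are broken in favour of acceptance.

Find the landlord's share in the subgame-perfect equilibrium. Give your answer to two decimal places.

41.86

Round 3 (the landlord proposes): rejection yields 0 for the tenant; the landlord offers 0 and keeps 60.
Round 2 (the tenant proposes): the landlord can get 60 next round, worth 0.58 × 60 = 34.8 now; the tenant offers that and keeps 25.2.
Round 1 (the landlord proposes): the tenant can get 25.2 next round, worth 0.72 × 25.2 = 18.144 now, so the landlord offers 18.144, keeping 41.856.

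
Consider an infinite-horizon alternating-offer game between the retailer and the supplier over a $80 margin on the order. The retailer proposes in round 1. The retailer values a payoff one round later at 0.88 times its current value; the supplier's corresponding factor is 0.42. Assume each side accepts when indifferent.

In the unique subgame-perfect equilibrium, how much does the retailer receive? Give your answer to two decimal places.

Let x be the retailer's share when the retailer proposes and y be the supplier's share when the supplier proposes.
The supplier accepts iff offered ≥ 0.42·y, so x = 80 − 0.42y. Symmetrically y = 80 − 0.88x.
Substituting: x = 80 − 0.42(80 − 0.88x), giving x(1 − 0.88·0.42) = 80(1 − 0.42).
So x = 80 × 0.58 / 0.6304 ≈ 73.6041, and the supplier receives 80 − x ≈ 6.3959.

73.60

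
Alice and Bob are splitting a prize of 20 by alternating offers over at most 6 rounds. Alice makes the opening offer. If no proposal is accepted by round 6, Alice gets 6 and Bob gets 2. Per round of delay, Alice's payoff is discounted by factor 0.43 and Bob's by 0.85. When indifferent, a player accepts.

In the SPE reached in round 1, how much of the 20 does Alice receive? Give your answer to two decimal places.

5.18

Solve by backward induction from round 6.
Round 6 (Bob proposes): Alice gets 6 if talks fail, so Bob offers 6 and keeps 14.
Round 5 (Alice proposes): Bob can get 14 next round, worth 0.85 × 14 = 11.9 now, so Alice offers 11.9, keeping 8.1.
Round 4 (Bob proposes): Alice can get 8.1 next round, worth 0.43 × 8.1 = 3.483 now. Bob offers 3.483 and keeps 20 − 3.483 = 16.517.
Round 3 (Alice proposes): Bob can get 16.517 next round, worth 0.85 × 16.517 = 14.03945 now, so Alice offers 14.03945, keeping 5.96055.
Round 2 (Bob proposes): Alice can get 5.96055 next round, worth 0.43 × 5.96055 = 2.5630365 now. Bob offers 2.5630365 and keeps 20 − 2.5630365 = 17.4369635.
Round 1 (Alice proposes): Bob can get 17.4369635 next round, worth 0.85 × 17.4369635 = 14.821418975 now. Alice offers 14.821418975 and keeps 20 − 14.821418975 = 5.178581025.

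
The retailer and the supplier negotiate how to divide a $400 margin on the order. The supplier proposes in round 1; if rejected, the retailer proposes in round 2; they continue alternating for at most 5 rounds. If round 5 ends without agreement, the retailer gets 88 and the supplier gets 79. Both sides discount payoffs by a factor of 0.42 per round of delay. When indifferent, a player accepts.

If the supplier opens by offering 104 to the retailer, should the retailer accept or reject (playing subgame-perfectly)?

Work out the retailer's continuation value if the offer is rejected.
Round 5 (the supplier proposes): the retailer gets 88 if talks fail, so the supplier offers 88 and keeps 312.
Round 4 (the retailer proposes): the supplier can get 312 next round, worth 0.42 × 312 = 131.04 now. The retailer offers 131.04 and keeps 400 − 131.04 = 268.96.
Round 3 (the supplier proposes): the retailer can get 268.96 next round, worth 0.42 × 268.96 = 112.9632 now. The supplier offers 112.9632 and keeps 400 − 112.9632 = 287.0368.
Round 2 (the retailer proposes): the supplier can get 287.0368 next round, worth 0.42 × 287.0368 = 120.555456 now. The retailer offers 120.555456 and keeps 400 − 120.555456 = 279.444544.
So by rejecting in round 1, the retailer gets 279.444544 next round, worth 0.42 × 279.444544 = 117.36670848 now.
Offer 104 < 117.36670848, so the retailer rejects.

Reject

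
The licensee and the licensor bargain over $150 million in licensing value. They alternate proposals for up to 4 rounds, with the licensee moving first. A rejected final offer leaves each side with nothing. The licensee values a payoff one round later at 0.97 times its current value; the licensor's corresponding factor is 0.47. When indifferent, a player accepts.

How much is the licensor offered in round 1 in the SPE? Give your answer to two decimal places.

By backward induction:
Round 4 (the licensor proposes): rejection yields 0 for the licensee; the licensor offers 0 and keeps 150.
Round 3 (the licensee proposes): the licensor can get 150 next round, worth 0.47 × 150 = 70.5 now; the licensee offers that and keeps 79.5.
Round 2 (the licensor proposes): the licensee can get 79.5 next round, worth 0.97 × 79.5 = 77.115 now, so the licensor offers 77.115, keeping 72.885.
Round 1 (the licensee proposes): the licensor can get 72.885 next round, worth 0.47 × 72.885 = 34.25595 now; the licensee offers that and keeps 115.74405.

34.26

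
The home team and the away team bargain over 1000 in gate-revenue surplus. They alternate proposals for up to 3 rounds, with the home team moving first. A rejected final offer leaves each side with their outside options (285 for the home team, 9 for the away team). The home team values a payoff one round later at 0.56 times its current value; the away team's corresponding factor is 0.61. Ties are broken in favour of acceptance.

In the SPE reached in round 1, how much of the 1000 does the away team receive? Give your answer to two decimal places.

Work backward from the last round.
Round 3 (the home team proposes): the away team gets 9 if talks fail, so the home team offers 9 and keeps 991.
Round 2 (the away team proposes): the home team can get 991 next round, worth 0.56 × 991 = 554.96 now; the away team offers that and keeps 445.04.
Round 1 (the home team proposes): the away team can get 445.04 next round, worth 0.61 × 445.04 = 271.4744 now; the home team offers that and keeps 728.5256.

271.47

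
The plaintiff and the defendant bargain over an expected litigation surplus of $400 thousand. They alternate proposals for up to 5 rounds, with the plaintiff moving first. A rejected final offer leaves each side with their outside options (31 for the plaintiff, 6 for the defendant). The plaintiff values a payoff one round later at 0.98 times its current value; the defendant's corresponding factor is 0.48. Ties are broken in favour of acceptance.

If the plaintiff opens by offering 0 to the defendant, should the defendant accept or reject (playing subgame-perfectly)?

Reject

Work out the defendant's continuation value if the offer is rejected.
Round 5 (the plaintiff proposes): the defendant gets 6 if talks fail, so the plaintiff offers 6 and keeps 394.
Round 4 (the defendant proposes): the plaintiff can get 394 next round, worth 0.98 × 394 = 386.12 now, so the defendant offers 386.12, keeping 13.88.
Round 3 (the plaintiff proposes): the defendant can get 13.88 next round, worth 0.48 × 13.88 = 6.6624 now, so the plaintiff offers 6.6624, keeping 393.3376.
Round 2 (the defendant proposes): the plaintiff can get 393.3376 next round, worth 0.98 × 393.3376 = 385.470848 now, so the defendant offers 385.470848, keeping 14.529152.
So by rejecting in round 1, the defendant gets 14.529152 next round, worth 0.48 × 14.529152 = 6.97399296 now.
Offer 0 < 6.97399296, so the defendant rejects.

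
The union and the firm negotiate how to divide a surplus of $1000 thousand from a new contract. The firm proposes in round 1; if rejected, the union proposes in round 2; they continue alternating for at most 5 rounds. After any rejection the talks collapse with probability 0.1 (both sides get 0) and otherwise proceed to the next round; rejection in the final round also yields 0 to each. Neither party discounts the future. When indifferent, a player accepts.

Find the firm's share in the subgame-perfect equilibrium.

837.1

Round 5 (the firm proposes): the union will accept anything ≥ 0, so the firm offers 0 and keeps 1000.
Round 4 (the union proposes): rejecting gives the firm an expected 0.9 × 1000 = 900; the union offers that and keeps 100.
Round 3 (the firm proposes): rejecting gives the union an expected 0.9 × 100 = 90, so the firm offers 90, keeping 910.
Round 2 (the union proposes): rejecting gives the firm an expected 0.9 × 910 = 819. The union offers 819 and keeps 1000 − 819 = 181.
Round 1 (the firm proposes): rejecting gives the union an expected 0.9 × 181 = 162.9; the firm offers that and keeps 837.1.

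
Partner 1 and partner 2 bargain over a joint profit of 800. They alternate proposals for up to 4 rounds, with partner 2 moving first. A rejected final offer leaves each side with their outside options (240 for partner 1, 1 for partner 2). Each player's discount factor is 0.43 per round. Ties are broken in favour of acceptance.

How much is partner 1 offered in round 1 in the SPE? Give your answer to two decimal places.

259.61

Work backward from the last round.
Round 4 (partner 1 proposes): partner 2 gets 1 if talks fail, so partner 1 offers 1 and keeps 799.
Round 3 (partner 2 proposes): partner 1 can get 799 next round, worth 0.43 × 799 = 343.57 now, so partner 2 offers 343.57, keeping 456.43.
Round 2 (partner 1 proposes): partner 2 can get 456.43 next round, worth 0.43 × 456.43 = 196.2649 now; partner 1 offers that and keeps 603.7351.
Round 1 (partner 2 proposes): partner 1 can get 603.7351 next round, worth 0.43 × 603.7351 = 259.606093 now, so partner 2 offers 259.606093, keeping 540.393907.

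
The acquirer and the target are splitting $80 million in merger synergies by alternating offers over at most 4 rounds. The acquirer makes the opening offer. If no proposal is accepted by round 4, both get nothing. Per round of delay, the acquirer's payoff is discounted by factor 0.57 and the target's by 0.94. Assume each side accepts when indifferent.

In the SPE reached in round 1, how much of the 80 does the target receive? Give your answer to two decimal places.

Round 4 (the target proposes): the acquirer will accept anything ≥ 0, so the target offers 0 and keeps 80.
Round 3 (the acquirer proposes): the target can get 80 next round, worth 0.94 × 80 = 75.2 now; the acquirer offers that and keeps 4.8.
Round 2 (the target proposes): the acquirer can get 4.8 next round, worth 0.57 × 4.8 = 2.736 now; the target offers that and keeps 77.264.
Round 1 (the acquirer proposes): the target can get 77.264 next round, worth 0.94 × 77.264 = 72.62816 now. The acquirer offers 72.62816 and keeps 80 − 72.62816 = 7.37184.

72.63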